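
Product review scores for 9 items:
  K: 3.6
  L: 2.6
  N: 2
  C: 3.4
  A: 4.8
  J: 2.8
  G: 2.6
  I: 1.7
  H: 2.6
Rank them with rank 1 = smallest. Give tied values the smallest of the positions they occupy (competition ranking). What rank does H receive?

3

Sorted (ascending): 1.7, 2, 2.6, 2.6, 2.6, 2.8, 3.4, 3.6, 4.8
The 3 values of 2.6 occupy positions 3–5 → each gets rank 3.
H has value 2.6 → rank 3.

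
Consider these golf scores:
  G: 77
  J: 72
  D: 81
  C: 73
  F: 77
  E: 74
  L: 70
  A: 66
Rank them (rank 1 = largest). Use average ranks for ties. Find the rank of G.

Sorted (descending): 81, 77, 77, 74, 73, 72, 70, 66
The 2 values of 77 occupy positions 2–3 → average rank (2+3)/2 = 2.5.
G has value 77 → rank 2.5.

2.5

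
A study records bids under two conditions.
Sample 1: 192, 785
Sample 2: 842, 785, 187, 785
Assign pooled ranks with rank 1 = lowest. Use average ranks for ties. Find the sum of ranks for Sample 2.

15

Sorted (ascending): 187, 192, 785, 785, 785, 842
The 3 values of 785 occupy positions 3–5 → average rank 4.
Sample 2 values → pooled ranks: 842→6, 785→4, 187→1, 785→4
Rank sum = 6 + 4 + 1 + 4 = 15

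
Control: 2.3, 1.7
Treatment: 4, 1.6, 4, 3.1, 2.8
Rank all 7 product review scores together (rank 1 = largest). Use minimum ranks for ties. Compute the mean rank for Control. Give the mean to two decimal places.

5.50

Sorted (descending): 4, 4, 3.1, 2.8, 2.3, 1.7, 1.6
The 2 values of 4 occupy positions 1–2 → each gets rank 1.
Control values → pooled ranks: 2.3→5, 1.7→6
Mean rank = (5 + 6) / 2 = 5.50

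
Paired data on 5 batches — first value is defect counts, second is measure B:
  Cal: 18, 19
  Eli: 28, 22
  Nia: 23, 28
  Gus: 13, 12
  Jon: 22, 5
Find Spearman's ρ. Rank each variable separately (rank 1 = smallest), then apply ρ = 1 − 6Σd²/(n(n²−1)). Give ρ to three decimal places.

0.600

Ranks of variable 1: 2, 5, 4, 1, 3
Ranks of variable 2: 3, 4, 5, 2, 1
d = r₁ − r₂: -1, 1, -1, -1, 2
d²: 1, 1, 1, 1, 4; Σd² = 8
ρ = 1 − 6·8/(5·24) = 1 − 48/120 = 0.600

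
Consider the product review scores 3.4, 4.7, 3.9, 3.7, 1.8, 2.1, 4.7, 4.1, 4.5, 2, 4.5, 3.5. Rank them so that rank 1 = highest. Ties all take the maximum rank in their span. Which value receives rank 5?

4.1

Sorted (descending): 4.7, 4.7, 4.5, 4.5, 4.1, 3.9, 3.7, 3.5, 3.4, 2.1, 2, 1.8
The 2 values of 4.7 occupy positions 1–2 → each gets rank 2.
The 2 values of 4.5 occupy positions 3–4 → each gets rank 4.
Rank 5 → value 4.1.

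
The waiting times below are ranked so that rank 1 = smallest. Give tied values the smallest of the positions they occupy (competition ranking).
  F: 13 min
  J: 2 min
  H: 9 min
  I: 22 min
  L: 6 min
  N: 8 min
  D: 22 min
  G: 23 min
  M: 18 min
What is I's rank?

Sorted (ascending): 2, 6, 8, 9, 13, 18, 22, 22, 23
The 2 values of 22 occupy positions 7–8 → each gets rank 7.
I has value 22 min → rank 7.

7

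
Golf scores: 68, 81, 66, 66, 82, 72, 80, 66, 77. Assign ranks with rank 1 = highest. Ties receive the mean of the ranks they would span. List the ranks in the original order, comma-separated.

Sorted (descending): 82, 81, 80, 77, 72, 68, 66, 66, 66
The 3 values of 66 occupy positions 7–9 → average rank 8.

6, 2, 8, 8, 1, 5, 3, 8, 4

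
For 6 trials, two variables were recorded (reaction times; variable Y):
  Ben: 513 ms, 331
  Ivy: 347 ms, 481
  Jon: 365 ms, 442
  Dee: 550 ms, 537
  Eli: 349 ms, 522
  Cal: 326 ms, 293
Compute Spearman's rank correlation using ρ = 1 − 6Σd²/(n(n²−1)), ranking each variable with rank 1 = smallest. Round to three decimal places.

Ranks of variable 1: 5, 2, 4, 6, 3, 1
Ranks of variable 2: 2, 4, 3, 6, 5, 1
d = r₁ − r₂: 3, -2, 1, 0, -2, 0
d²: 9, 4, 1, 0, 4, 0; Σd² = 18
ρ = 1 − 6·18/(6·35) = 1 − 108/210 = 0.486

0.486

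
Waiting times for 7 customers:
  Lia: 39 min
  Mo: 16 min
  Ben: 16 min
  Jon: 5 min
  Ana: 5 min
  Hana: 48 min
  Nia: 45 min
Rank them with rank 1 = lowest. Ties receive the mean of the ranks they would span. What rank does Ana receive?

1.5

Sorted (ascending): 5, 5, 16, 16, 39, 45, 48
The 2 values of 5 occupy positions 1–2 → average rank (1+2)/2 = 1.5.
The 2 values of 16 occupy positions 3–4 → average rank (3+4)/2 = 3.5.
Ana has value 5 min → rank 1.5.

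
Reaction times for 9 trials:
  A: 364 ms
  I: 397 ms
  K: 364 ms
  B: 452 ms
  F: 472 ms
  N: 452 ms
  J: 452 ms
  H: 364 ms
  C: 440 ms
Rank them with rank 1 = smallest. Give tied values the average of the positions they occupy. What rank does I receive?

Sorted (ascending): 364, 364, 364, 397, 440, 452, 452, 452, 472
The 3 values of 364 occupy positions 1–3 → average rank 2.
The 3 values of 452 occupy positions 6–8 → average rank 7.
I has value 397 ms → rank 4.

4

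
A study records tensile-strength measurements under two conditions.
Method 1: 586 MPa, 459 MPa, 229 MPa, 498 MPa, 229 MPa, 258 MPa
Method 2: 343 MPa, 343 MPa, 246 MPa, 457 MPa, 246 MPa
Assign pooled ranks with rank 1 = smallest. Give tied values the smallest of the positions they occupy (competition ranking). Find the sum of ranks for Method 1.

Sorted (ascending): 229, 229, 246, 246, 258, 343, 343, 457, 459, 498, 586
The 2 values of 229 occupy positions 1–2 → each gets rank 1.
The 2 values of 246 occupy positions 3–4 → each gets rank 3.
The 2 values of 343 occupy positions 6–7 → each gets rank 6.
Method 1 values → pooled ranks: 586→11, 459→9, 229→1, 498→10, 229→1, 258→5
Rank sum = 11 + 9 + 1 + 10 + 1 + 5 = 37

37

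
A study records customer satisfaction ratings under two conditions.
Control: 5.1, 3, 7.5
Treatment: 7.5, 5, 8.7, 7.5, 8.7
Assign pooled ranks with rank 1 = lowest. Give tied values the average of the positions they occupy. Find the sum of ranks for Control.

Sorted (ascending): 3, 5, 5.1, 7.5, 7.5, 7.5, 8.7, 8.7
The 3 values of 7.5 occupy positions 4–6 → average rank 5.
The 2 values of 8.7 occupy positions 7–8 → average rank (7+8)/2 = 7.5.
Control values → pooled ranks: 5.1→3, 3→1, 7.5→5
Rank sum = 3 + 1 + 5 = 9

9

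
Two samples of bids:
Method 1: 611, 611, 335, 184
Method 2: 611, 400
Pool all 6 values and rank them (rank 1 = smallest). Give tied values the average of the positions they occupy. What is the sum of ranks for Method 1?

Sorted (ascending): 184, 335, 400, 611, 611, 611
The 3 values of 611 occupy positions 4–6 → average rank 5.
Method 1 values → pooled ranks: 611→5, 611→5, 335→2, 184→1
Rank sum = 5 + 5 + 2 + 1 = 13

13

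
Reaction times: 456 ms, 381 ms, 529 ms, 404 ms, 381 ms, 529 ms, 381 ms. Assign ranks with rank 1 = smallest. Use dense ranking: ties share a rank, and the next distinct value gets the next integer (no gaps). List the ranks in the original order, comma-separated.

3, 1, 4, 2, 1, 4, 1

Sorted (ascending): 381, 381, 381, 404, 456, 529, 529
The 3 values of 381 share dense rank 1.
The 2 values of 529 share dense rank 4.
Remaining distinct values take the next consecutive integers.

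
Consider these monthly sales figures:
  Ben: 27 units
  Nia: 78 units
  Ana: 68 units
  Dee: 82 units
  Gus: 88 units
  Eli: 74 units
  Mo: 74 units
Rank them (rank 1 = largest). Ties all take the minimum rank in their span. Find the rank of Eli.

Sorted (descending): 88, 82, 78, 74, 74, 68, 27
The 2 values of 74 occupy positions 4–5 → each gets rank 4.
Eli has value 74 units → rank 4.

4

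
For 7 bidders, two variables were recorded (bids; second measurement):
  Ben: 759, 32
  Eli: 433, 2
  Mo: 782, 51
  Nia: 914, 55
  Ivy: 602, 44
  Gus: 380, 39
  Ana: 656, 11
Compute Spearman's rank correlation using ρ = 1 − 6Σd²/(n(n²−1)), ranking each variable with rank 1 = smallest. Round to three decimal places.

0.607

Ranks of variable 1: 5, 2, 6, 7, 3, 1, 4
Ranks of variable 2: 3, 1, 6, 7, 5, 4, 2
d = r₁ − r₂: 2, 1, 0, 0, -2, -3, 2
d²: 4, 1, 0, 0, 4, 9, 4; Σd² = 22
ρ = 1 − 6·22/(7·48) = 1 − 132/336 = 0.607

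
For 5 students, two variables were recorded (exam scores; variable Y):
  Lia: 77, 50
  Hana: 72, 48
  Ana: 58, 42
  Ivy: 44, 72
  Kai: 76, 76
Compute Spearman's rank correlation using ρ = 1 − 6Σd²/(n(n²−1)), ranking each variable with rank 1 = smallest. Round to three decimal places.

Ranks of variable 1: 5, 3, 2, 1, 4
Ranks of variable 2: 3, 2, 1, 4, 5
d = r₁ − r₂: 2, 1, 1, -3, -1
d²: 4, 1, 1, 9, 1; Σd² = 16
ρ = 1 − 6·16/(5·24) = 1 − 96/120 = 0.200

0.200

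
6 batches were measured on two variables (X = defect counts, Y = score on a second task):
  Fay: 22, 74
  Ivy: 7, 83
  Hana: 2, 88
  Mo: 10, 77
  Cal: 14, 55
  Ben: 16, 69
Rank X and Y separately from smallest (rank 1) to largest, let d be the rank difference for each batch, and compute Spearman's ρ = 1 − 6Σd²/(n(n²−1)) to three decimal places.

Ranks of variable 1: 6, 2, 1, 3, 4, 5
Ranks of variable 2: 3, 5, 6, 4, 1, 2
d = r₁ − r₂: 3, -3, -5, -1, 3, 3
d²: 9, 9, 25, 1, 9, 9; Σd² = 62
ρ = 1 − 6·62/(6·35) = 1 − 372/210 = -0.771

-0.771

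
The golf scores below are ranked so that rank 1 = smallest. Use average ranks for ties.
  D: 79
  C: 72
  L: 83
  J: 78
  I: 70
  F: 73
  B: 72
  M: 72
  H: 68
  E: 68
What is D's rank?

Sorted (ascending): 68, 68, 70, 72, 72, 72, 73, 78, 79, 83
The 2 values of 68 occupy positions 1–2 → average rank (1+2)/2 = 1.5.
The 3 values of 72 occupy positions 4–6 → average rank 5.
D has value 79 → rank 9.

9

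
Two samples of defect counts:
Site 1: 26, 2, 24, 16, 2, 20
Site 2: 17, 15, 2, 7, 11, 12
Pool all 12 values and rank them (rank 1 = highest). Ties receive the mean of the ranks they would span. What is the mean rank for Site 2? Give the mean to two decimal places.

Sorted (descending): 26, 24, 20, 17, 16, 15, 12, 11, 7, 2, 2, 2
The 3 values of 2 occupy positions 10–12 → average rank 11.
Site 2 values → pooled ranks: 17→4, 15→6, 2→11, 7→9, 11→8, 12→7
Mean rank = (4 + 6 + 11 + 9 + 8 + 7) / 6 = 7.50

7.50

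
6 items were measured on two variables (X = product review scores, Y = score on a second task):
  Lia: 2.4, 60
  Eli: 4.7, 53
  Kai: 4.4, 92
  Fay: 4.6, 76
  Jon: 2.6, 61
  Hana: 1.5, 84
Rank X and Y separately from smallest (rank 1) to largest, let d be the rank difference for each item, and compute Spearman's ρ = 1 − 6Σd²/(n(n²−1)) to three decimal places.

-0.314

Ranks of variable 1: 2, 6, 4, 5, 3, 1
Ranks of variable 2: 2, 1, 6, 4, 3, 5
d = r₁ − r₂: 0, 5, -2, 1, 0, -4
d²: 0, 25, 4, 1, 0, 16; Σd² = 46
ρ = 1 − 6·46/(6·35) = 1 − 276/210 = -0.314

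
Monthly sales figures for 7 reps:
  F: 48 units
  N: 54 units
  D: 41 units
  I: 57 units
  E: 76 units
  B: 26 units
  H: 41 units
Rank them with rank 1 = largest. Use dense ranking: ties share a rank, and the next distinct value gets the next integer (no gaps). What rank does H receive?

5

Sorted (descending): 76, 57, 54, 48, 41, 41, 26
The 2 values of 41 share dense rank 5.
Remaining distinct values take the next consecutive integers.
H has value 41 units → rank 5.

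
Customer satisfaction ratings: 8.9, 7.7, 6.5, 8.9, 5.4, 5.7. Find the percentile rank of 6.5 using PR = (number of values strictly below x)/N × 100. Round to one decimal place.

33.3

N = 6.
Strictly below 6.5: 2. Equal to 6.5: 1.
PR = 2/6 × 100 = 33.3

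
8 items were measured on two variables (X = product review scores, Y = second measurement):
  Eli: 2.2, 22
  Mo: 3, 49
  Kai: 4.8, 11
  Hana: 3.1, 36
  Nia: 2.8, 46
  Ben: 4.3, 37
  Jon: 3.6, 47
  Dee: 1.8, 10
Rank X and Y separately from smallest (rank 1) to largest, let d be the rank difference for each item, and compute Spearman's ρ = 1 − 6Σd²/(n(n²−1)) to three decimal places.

0.190

Ranks of variable 1: 2, 4, 8, 5, 3, 7, 6, 1
Ranks of variable 2: 3, 8, 2, 4, 6, 5, 7, 1
d = r₁ − r₂: -1, -4, 6, 1, -3, 2, -1, 0
d²: 1, 16, 36, 1, 9, 4, 1, 0; Σd² = 68
ρ = 1 − 6·68/(8·63) = 1 − 408/504 = 0.190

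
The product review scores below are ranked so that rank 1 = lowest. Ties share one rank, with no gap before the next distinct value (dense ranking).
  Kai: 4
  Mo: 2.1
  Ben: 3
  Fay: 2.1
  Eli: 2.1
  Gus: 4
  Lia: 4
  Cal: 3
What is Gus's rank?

3

Sorted (ascending): 2.1, 2.1, 2.1, 3, 3, 4, 4, 4
The 3 values of 2.1 share dense rank 1.
The 2 values of 3 share dense rank 2.
The 3 values of 4 share dense rank 3.
Gus has value 4 → rank 3.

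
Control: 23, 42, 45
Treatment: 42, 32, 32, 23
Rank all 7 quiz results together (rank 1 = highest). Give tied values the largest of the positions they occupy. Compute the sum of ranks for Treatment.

20

Sorted (descending): 45, 42, 42, 32, 32, 23, 23
The 2 values of 42 occupy positions 2–3 → each gets rank 3.
The 2 values of 32 occupy positions 4–5 → each gets rank 5.
The 2 values of 23 occupy positions 6–7 → each gets rank 7.
Treatment values → pooled ranks: 42→3, 32→5, 32→5, 23→7
Rank sum = 3 + 5 + 5 + 7 = 20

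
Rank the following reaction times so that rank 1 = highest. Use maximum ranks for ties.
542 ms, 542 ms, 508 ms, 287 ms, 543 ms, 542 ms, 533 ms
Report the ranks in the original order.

Sorted (descending): 543, 542, 542, 542, 533, 508, 287
The 3 values of 542 occupy positions 2–4 → each gets rank 4.

4, 4, 6, 7, 1, 4, 5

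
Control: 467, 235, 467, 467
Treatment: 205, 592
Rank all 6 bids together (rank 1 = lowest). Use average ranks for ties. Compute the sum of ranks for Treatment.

7

Sorted (ascending): 205, 235, 467, 467, 467, 592
The 3 values of 467 occupy positions 3–5 → average rank 4.
Treatment values → pooled ranks: 205→1, 592→6
Rank sum = 1 + 6 = 7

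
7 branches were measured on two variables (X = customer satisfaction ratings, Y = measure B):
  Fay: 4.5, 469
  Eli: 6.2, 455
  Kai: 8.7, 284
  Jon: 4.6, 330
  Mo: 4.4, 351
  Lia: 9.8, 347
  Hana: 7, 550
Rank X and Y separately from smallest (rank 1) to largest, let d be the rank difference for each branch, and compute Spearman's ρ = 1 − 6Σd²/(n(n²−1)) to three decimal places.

-0.286

Ranks of variable 1: 2, 4, 6, 3, 1, 7, 5
Ranks of variable 2: 6, 5, 1, 2, 4, 3, 7
d = r₁ − r₂: -4, -1, 5, 1, -3, 4, -2
d²: 16, 1, 25, 1, 9, 16, 4; Σd² = 72
ρ = 1 − 6·72/(7·48) = 1 − 432/336 = -0.286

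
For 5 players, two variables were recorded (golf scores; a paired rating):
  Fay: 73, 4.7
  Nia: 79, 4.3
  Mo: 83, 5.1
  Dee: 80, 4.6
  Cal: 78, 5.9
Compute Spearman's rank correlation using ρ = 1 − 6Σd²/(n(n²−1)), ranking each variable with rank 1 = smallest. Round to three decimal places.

Ranks of variable 1: 1, 3, 5, 4, 2
Ranks of variable 2: 3, 1, 4, 2, 5
d = r₁ − r₂: -2, 2, 1, 2, -3
d²: 4, 4, 1, 4, 9; Σd² = 22
ρ = 1 − 6·22/(5·24) = 1 − 132/120 = -0.100

-0.100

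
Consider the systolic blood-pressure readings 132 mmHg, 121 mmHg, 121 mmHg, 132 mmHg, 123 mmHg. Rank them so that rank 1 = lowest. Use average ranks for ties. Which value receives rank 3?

Sorted (ascending): 121, 121, 123, 132, 132
The 2 values of 121 occupy positions 1–2 → average rank (1+2)/2 = 1.5.
The 2 values of 132 occupy positions 4–5 → average rank (4+5)/2 = 4.5.
Rank 3 → value 123.

123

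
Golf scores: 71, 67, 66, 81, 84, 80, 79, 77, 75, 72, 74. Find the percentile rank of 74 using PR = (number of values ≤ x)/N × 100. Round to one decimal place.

45.5

N = 11.
Strictly below 74: 4. Equal to 74: 1.
PR = 5/11 × 100 = 45.5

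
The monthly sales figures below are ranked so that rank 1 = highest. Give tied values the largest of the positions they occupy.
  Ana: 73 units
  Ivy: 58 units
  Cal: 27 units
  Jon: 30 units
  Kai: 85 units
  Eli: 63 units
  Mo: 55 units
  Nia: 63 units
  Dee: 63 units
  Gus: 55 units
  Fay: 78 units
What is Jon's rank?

Sorted (descending): 85, 78, 73, 63, 63, 63, 58, 55, 55, 30, 27
The 3 values of 63 occupy positions 4–6 → each gets rank 6.
The 2 values of 55 occupy positions 8–9 → each gets rank 9.
Jon has value 30 units → rank 10.

10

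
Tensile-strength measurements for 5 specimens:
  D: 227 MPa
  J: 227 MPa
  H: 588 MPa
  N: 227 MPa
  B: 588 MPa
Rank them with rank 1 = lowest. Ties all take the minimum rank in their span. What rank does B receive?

Sorted (ascending): 227, 227, 227, 588, 588
The 3 values of 227 occupy positions 1–3 → each gets rank 1.
The 2 values of 588 occupy positions 4–5 → each gets rank 4.
B has value 588 MPa → rank 4.

4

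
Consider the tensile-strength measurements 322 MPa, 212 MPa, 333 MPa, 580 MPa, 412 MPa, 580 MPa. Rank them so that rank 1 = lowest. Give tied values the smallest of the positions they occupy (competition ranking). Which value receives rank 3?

Sorted (ascending): 212, 322, 333, 412, 580, 580
The 2 values of 580 occupy positions 5–6 → each gets rank 5.
Rank 3 → value 333.

333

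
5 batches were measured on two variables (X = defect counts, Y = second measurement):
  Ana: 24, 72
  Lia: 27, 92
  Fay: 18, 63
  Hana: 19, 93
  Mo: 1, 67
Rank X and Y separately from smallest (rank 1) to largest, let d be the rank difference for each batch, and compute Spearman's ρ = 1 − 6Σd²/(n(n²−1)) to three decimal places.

Ranks of variable 1: 4, 5, 2, 3, 1
Ranks of variable 2: 3, 4, 1, 5, 2
d = r₁ − r₂: 1, 1, 1, -2, -1
d²: 1, 1, 1, 4, 1; Σd² = 8
ρ = 1 − 6·8/(5·24) = 1 − 48/120 = 0.600

0.600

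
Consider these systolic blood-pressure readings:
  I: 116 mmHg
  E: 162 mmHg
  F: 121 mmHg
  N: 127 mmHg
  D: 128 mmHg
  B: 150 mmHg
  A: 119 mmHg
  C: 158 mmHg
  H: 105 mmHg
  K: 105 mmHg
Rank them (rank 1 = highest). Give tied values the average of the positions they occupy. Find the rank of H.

9.5

Sorted (descending): 162, 158, 150, 128, 127, 121, 119, 116, 105, 105
The 2 values of 105 occupy positions 9–10 → average rank (9+10)/2 = 9.5.
H has value 105 mmHg → rank 9.5.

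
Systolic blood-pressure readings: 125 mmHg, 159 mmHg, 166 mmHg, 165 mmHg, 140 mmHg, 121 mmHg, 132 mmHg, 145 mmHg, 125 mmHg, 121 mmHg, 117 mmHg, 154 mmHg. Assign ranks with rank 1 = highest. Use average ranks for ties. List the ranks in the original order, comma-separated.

Sorted (descending): 166, 165, 159, 154, 145, 140, 132, 125, 125, 121, 121, 117
The 2 values of 125 occupy positions 8–9 → average rank (8+9)/2 = 8.5.
The 2 values of 121 occupy positions 10–11 → average rank (10+11)/2 = 10.5.

8.5, 3, 1, 2, 6, 10.5, 7, 5, 8.5, 10.5, 12, 4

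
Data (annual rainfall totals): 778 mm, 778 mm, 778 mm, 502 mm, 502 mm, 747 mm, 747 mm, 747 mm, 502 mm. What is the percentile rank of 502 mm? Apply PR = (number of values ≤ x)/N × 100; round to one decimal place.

33.3

N = 9.
Strictly below 502: 0. Equal to 502: 3.
PR = 3/9 × 100 = 33.3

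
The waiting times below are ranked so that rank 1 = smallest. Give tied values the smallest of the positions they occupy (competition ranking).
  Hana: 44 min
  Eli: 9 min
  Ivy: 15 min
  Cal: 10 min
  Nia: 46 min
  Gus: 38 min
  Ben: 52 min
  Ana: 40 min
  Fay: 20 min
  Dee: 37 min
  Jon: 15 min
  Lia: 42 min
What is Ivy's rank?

3

Sorted (ascending): 9, 10, 15, 15, 20, 37, 38, 40, 42, 44, 46, 52
The 2 values of 15 occupy positions 3–4 → each gets rank 3.
Ivy has value 15 min → rank 3.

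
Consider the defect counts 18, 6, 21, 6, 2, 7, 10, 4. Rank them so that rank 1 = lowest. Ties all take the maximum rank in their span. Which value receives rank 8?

21

Sorted (ascending): 2, 4, 6, 6, 7, 10, 18, 21
The 2 values of 6 occupy positions 3–4 → each gets rank 4.
Rank 8 → value 21.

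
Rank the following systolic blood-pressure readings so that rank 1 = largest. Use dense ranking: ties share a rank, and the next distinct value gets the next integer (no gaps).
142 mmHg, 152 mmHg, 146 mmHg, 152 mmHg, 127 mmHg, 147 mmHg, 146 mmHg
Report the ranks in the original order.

Sorted (descending): 152, 152, 147, 146, 146, 142, 127
The 2 values of 152 share dense rank 1.
The 2 values of 146 share dense rank 3.
Remaining distinct values take the next consecutive integers.

4, 1, 3, 1, 5, 2, 3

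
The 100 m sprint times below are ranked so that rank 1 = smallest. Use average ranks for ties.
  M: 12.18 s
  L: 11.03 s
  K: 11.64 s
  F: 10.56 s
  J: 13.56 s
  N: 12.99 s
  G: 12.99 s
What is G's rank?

Sorted (ascending): 10.56, 11.03, 11.64, 12.18, 12.99, 12.99, 13.56
The 2 values of 12.99 occupy positions 5–6 → average rank (5+6)/2 = 5.5.
G has value 12.99 s → rank 5.5.

5.5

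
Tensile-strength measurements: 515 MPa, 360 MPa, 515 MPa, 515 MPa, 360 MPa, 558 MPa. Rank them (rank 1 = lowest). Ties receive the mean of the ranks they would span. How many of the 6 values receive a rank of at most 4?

Sorted (ascending): 360, 360, 515, 515, 515, 558
The 2 values of 360 occupy positions 1–2 → average rank (1+2)/2 = 1.5.
The 3 values of 515 occupy positions 3–5 → average rank 4.
Ranks ≤ 4: {1.5, 1.5, 4, 4, 4} → 5 values.

5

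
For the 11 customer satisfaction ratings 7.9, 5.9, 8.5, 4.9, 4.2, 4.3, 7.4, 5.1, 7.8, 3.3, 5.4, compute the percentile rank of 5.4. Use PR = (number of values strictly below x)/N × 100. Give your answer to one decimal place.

N = 11.
Strictly below 5.4: 5. Equal to 5.4: 1.
PR = 5/11 × 100 = 45.5

45.5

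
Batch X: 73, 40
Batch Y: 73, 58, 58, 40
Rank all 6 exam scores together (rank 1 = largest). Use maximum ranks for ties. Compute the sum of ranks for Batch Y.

16

Sorted (descending): 73, 73, 58, 58, 40, 40
The 2 values of 73 occupy positions 1–2 → each gets rank 2.
The 2 values of 58 occupy positions 3–4 → each gets rank 4.
The 2 values of 40 occupy positions 5–6 → each gets rank 6.
Batch Y values → pooled ranks: 73→2, 58→4, 58→4, 40→6
Rank sum = 2 + 4 + 4 + 6 = 16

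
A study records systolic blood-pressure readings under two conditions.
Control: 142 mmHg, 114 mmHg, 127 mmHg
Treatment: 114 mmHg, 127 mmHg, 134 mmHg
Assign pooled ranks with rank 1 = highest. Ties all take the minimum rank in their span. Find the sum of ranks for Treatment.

10

Sorted (descending): 142, 134, 127, 127, 114, 114
The 2 values of 127 occupy positions 3–4 → each gets rank 3.
The 2 values of 114 occupy positions 5–6 → each gets rank 5.
Treatment values → pooled ranks: 114→5, 127→3, 134→2
Rank sum = 5 + 3 + 2 = 10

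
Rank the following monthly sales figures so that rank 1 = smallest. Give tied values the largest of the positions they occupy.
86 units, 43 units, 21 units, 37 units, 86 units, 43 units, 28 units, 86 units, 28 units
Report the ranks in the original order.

9, 6, 1, 4, 9, 6, 3, 9, 3

Sorted (ascending): 21, 28, 28, 37, 43, 43, 86, 86, 86
The 2 values of 28 occupy positions 2–3 → each gets rank 3.
The 2 values of 43 occupy positions 5–6 → each gets rank 6.
The 3 values of 86 occupy positions 7–9 → each gets rank 9.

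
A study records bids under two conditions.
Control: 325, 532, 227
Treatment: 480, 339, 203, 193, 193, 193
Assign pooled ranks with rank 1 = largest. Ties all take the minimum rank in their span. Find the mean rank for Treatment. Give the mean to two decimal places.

Sorted (descending): 532, 480, 339, 325, 227, 203, 193, 193, 193
The 3 values of 193 occupy positions 7–9 → each gets rank 7.
Treatment values → pooled ranks: 480→2, 339→3, 203→6, 193→7, 193→7, 193→7
Mean rank = (2 + 3 + 6 + 7 + 7 + 7) / 6 = 5.33

5.33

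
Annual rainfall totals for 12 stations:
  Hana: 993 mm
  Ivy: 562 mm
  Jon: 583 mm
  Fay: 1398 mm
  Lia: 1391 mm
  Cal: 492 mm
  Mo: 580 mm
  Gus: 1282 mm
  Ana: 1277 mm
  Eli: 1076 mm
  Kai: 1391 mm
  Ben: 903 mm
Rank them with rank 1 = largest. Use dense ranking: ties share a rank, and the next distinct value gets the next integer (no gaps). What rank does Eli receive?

5

Sorted (descending): 1398, 1391, 1391, 1282, 1277, 1076, 993, 903, 583, 580, 562, 492
The 2 values of 1391 share dense rank 2.
Remaining distinct values take the next consecutive integers.
Eli has value 1076 mm → rank 5.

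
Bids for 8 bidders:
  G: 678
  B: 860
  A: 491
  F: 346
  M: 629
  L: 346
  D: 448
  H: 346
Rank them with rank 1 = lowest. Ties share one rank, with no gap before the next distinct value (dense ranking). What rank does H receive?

1

Sorted (ascending): 346, 346, 346, 448, 491, 629, 678, 860
The 3 values of 346 share dense rank 1.
Remaining distinct values take the next consecutive integers.
H has value 346 → rank 1.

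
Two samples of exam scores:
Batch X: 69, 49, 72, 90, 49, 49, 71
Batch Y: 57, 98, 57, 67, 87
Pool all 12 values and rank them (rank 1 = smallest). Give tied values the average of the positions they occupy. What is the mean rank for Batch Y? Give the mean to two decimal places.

7.40

Sorted (ascending): 49, 49, 49, 57, 57, 67, 69, 71, 72, 87, 90, 98
The 3 values of 49 occupy positions 1–3 → average rank 2.
The 2 values of 57 occupy positions 4–5 → average rank (4+5)/2 = 4.5.
Batch Y values → pooled ranks: 57→4.5, 98→12, 57→4.5, 67→6, 87→10
Mean rank = (4.5 + 12 + 4.5 + 6 + 10) / 5 = 7.40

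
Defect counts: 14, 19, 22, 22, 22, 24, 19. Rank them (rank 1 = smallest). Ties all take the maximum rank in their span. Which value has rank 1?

14

Sorted (ascending): 14, 19, 19, 22, 22, 22, 24
The 2 values of 19 occupy positions 2–3 → each gets rank 3.
The 3 values of 22 occupy positions 4–6 → each gets rank 6.
Rank 1 → value 14.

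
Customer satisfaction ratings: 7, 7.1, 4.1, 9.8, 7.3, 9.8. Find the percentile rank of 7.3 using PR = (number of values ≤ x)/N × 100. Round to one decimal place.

66.7

N = 6.
Strictly below 7.3: 3. Equal to 7.3: 1.
PR = 4/6 × 100 = 66.7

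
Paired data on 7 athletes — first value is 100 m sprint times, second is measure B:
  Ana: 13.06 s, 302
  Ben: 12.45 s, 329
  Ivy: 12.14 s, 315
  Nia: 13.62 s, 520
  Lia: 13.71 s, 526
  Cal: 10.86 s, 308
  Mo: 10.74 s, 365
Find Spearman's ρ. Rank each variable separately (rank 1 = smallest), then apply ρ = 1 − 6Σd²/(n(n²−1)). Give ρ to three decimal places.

0.429

Ranks of variable 1: 5, 4, 3, 6, 7, 2, 1
Ranks of variable 2: 1, 4, 3, 6, 7, 2, 5
d = r₁ − r₂: 4, 0, 0, 0, 0, 0, -4
d²: 16, 0, 0, 0, 0, 0, 16; Σd² = 32
ρ = 1 − 6·32/(7·48) = 1 − 192/336 = 0.429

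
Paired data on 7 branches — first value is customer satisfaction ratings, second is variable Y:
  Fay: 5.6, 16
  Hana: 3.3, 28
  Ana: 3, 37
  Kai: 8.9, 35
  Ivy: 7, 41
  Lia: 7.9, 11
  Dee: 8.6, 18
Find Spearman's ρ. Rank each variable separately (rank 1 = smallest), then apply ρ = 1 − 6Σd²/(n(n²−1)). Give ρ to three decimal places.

-0.214

Ranks of variable 1: 3, 2, 1, 7, 4, 5, 6
Ranks of variable 2: 2, 4, 6, 5, 7, 1, 3
d = r₁ − r₂: 1, -2, -5, 2, -3, 4, 3
d²: 1, 4, 25, 4, 9, 16, 9; Σd² = 68
ρ = 1 − 6·68/(7·48) = 1 − 408/336 = -0.214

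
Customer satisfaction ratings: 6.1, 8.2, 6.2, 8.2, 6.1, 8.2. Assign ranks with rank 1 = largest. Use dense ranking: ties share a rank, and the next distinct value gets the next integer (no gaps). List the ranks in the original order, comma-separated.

Sorted (descending): 8.2, 8.2, 8.2, 6.2, 6.1, 6.1
The 3 values of 8.2 share dense rank 1.
The 2 values of 6.1 share dense rank 3.
Remaining distinct values take the next consecutive integers.

3, 1, 2, 1, 3, 1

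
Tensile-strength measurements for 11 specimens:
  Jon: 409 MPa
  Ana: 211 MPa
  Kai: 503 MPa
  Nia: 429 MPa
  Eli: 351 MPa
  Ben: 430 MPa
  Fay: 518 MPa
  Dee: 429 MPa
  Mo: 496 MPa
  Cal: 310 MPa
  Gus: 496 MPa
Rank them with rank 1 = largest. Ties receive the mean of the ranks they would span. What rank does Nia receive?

6.5

Sorted (descending): 518, 503, 496, 496, 430, 429, 429, 409, 351, 310, 211
The 2 values of 496 occupy positions 3–4 → average rank (3+4)/2 = 3.5.
The 2 values of 429 occupy positions 6–7 → average rank (6+7)/2 = 6.5.
Nia has value 429 MPa → rank 6.5.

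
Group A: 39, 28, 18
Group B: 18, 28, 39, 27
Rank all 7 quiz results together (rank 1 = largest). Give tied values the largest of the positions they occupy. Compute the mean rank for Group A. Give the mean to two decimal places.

Sorted (descending): 39, 39, 28, 28, 27, 18, 18
The 2 values of 39 occupy positions 1–2 → each gets rank 2.
The 2 values of 28 occupy positions 3–4 → each gets rank 4.
The 2 values of 18 occupy positions 6–7 → each gets rank 7.
Group A values → pooled ranks: 39→2, 28→4, 18→7
Mean rank = (2 + 4 + 7) / 3 = 4.33

4.33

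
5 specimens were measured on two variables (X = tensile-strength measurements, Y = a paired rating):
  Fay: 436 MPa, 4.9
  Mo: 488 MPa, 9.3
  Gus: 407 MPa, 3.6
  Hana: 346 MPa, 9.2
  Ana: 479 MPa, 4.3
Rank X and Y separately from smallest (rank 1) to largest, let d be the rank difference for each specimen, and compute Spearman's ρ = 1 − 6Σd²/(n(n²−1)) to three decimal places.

Ranks of variable 1: 3, 5, 2, 1, 4
Ranks of variable 2: 3, 5, 1, 4, 2
d = r₁ − r₂: 0, 0, 1, -3, 2
d²: 0, 0, 1, 9, 4; Σd² = 14
ρ = 1 − 6·14/(5·24) = 1 − 84/120 = 0.300

0.300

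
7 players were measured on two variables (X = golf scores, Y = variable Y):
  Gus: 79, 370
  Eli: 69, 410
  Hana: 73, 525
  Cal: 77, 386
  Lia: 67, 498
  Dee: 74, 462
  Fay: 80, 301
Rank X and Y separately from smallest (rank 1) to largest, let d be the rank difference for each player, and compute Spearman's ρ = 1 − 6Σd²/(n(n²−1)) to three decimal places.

-0.821

Ranks of variable 1: 6, 2, 3, 5, 1, 4, 7
Ranks of variable 2: 2, 4, 7, 3, 6, 5, 1
d = r₁ − r₂: 4, -2, -4, 2, -5, -1, 6
d²: 16, 4, 16, 4, 25, 1, 36; Σd² = 102
ρ = 1 − 6·102/(7·48) = 1 − 612/336 = -0.821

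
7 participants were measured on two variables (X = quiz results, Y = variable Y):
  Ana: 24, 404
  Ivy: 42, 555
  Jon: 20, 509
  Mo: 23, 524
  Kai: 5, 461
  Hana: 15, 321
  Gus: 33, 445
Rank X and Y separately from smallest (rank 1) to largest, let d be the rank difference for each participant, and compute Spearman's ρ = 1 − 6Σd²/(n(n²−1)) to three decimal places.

Ranks of variable 1: 5, 7, 3, 4, 1, 2, 6
Ranks of variable 2: 2, 7, 5, 6, 4, 1, 3
d = r₁ − r₂: 3, 0, -2, -2, -3, 1, 3
d²: 9, 0, 4, 4, 9, 1, 9; Σd² = 36
ρ = 1 − 6·36/(7·48) = 1 − 216/336 = 0.357

0.357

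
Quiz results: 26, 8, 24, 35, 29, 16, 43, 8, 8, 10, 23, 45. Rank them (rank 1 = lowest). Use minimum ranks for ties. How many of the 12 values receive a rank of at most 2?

3

Sorted (ascending): 8, 8, 8, 10, 16, 23, 24, 26, 29, 35, 43, 45
The 3 values of 8 occupy positions 1–3 → each gets rank 1.
Ranks ≤ 2: {1, 1, 1} → 3 values.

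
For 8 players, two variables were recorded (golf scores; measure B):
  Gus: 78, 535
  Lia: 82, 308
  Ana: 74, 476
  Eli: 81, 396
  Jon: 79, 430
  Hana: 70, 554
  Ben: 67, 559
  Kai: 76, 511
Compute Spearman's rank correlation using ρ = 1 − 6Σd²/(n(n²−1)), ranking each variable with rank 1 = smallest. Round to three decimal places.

Ranks of variable 1: 5, 8, 3, 7, 6, 2, 1, 4
Ranks of variable 2: 6, 1, 4, 2, 3, 7, 8, 5
d = r₁ − r₂: -1, 7, -1, 5, 3, -5, -7, -1
d²: 1, 49, 1, 25, 9, 25, 49, 1; Σd² = 160
ρ = 1 − 6·160/(8·63) = 1 − 960/504 = -0.905

-0.905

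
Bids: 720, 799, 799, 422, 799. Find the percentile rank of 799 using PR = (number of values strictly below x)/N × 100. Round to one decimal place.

40.0

N = 5.
Strictly below 799: 2. Equal to 799: 3.
PR = 2/5 × 100 = 40.0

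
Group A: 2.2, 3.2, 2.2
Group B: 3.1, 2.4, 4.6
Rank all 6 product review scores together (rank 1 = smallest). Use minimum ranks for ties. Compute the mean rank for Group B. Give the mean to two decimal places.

Sorted (ascending): 2.2, 2.2, 2.4, 3.1, 3.2, 4.6
The 2 values of 2.2 occupy positions 1–2 → each gets rank 1.
Group B values → pooled ranks: 3.1→4, 2.4→3, 4.6→6
Mean rank = (4 + 3 + 6) / 3 = 4.33

4.33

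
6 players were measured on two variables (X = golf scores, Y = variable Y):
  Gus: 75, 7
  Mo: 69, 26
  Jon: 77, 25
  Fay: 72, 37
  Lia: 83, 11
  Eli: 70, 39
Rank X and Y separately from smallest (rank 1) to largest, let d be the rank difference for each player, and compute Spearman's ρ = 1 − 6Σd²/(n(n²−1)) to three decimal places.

Ranks of variable 1: 4, 1, 5, 3, 6, 2
Ranks of variable 2: 1, 4, 3, 5, 2, 6
d = r₁ − r₂: 3, -3, 2, -2, 4, -4
d²: 9, 9, 4, 4, 16, 16; Σd² = 58
ρ = 1 − 6·58/(6·35) = 1 − 348/210 = -0.657

-0.657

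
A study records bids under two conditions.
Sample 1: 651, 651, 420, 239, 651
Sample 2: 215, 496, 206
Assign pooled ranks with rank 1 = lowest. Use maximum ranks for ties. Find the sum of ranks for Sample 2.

8

Sorted (ascending): 206, 215, 239, 420, 496, 651, 651, 651
The 3 values of 651 occupy positions 6–8 → each gets rank 8.
Sample 2 values → pooled ranks: 215→2, 496→5, 206→1
Rank sum = 2 + 5 + 1 = 8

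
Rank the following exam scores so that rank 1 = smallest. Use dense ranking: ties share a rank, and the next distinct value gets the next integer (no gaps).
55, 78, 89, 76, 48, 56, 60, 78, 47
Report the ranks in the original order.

Sorted (ascending): 47, 48, 55, 56, 60, 76, 78, 78, 89
The 2 values of 78 share dense rank 7.
Remaining distinct values take the next consecutive integers.

3, 7, 8, 6, 2, 4, 5, 7, 1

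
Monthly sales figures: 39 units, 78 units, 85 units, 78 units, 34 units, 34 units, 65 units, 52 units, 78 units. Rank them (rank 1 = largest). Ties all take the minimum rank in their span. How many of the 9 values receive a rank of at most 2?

4

Sorted (descending): 85, 78, 78, 78, 65, 52, 39, 34, 34
The 3 values of 78 occupy positions 2–4 → each gets rank 2.
The 2 values of 34 occupy positions 8–9 → each gets rank 8.
Ranks ≤ 2: {1, 2, 2, 2} → 4 values.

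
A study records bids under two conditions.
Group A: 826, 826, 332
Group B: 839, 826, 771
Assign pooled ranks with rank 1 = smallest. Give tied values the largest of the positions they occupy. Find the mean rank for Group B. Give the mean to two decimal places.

Sorted (ascending): 332, 771, 826, 826, 826, 839
The 3 values of 826 occupy positions 3–5 → each gets rank 5.
Group B values → pooled ranks: 839→6, 826→5, 771→2
Mean rank = (6 + 5 + 2) / 3 = 4.33

4.33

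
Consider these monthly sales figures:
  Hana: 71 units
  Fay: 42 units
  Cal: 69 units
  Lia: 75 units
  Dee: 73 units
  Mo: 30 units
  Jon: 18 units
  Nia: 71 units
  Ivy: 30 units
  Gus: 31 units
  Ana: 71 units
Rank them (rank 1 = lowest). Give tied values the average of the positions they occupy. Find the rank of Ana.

Sorted (ascending): 18, 30, 30, 31, 42, 69, 71, 71, 71, 73, 75
The 2 values of 30 occupy positions 2–3 → average rank (2+3)/2 = 2.5.
The 3 values of 71 occupy positions 7–9 → average rank 8.
Ana has value 71 units → rank 8.

8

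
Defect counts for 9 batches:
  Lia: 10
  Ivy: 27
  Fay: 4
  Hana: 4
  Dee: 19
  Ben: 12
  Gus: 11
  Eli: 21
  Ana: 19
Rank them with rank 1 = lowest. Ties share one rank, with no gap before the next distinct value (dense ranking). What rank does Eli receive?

Sorted (ascending): 4, 4, 10, 11, 12, 19, 19, 21, 27
The 2 values of 4 share dense rank 1.
The 2 values of 19 share dense rank 5.
Remaining distinct values take the next consecutive integers.
Eli has value 21 → rank 6.

6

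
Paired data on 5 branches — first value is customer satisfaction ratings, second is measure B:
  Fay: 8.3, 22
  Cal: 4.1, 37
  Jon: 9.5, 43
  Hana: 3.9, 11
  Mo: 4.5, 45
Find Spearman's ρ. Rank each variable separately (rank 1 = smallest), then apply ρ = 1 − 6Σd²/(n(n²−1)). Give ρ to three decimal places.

Ranks of variable 1: 4, 2, 5, 1, 3
Ranks of variable 2: 2, 3, 4, 1, 5
d = r₁ − r₂: 2, -1, 1, 0, -2
d²: 4, 1, 1, 0, 4; Σd² = 10
ρ = 1 − 6·10/(5·24) = 1 − 60/120 = 0.500

0.500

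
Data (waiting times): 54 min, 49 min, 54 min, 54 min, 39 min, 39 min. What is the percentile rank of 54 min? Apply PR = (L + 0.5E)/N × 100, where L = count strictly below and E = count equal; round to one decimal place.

75.0

N = 6.
Strictly below 54: 3. Equal to 54: 3.
PR = (3 + 0.5·3)/6 × 100 = 75.0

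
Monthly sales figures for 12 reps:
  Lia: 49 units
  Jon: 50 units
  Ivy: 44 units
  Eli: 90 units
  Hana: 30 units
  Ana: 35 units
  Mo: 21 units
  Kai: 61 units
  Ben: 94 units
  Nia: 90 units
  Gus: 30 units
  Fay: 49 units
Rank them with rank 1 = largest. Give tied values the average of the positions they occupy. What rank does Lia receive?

Sorted (descending): 94, 90, 90, 61, 50, 49, 49, 44, 35, 30, 30, 21
The 2 values of 90 occupy positions 2–3 → average rank (2+3)/2 = 2.5.
The 2 values of 49 occupy positions 6–7 → average rank (6+7)/2 = 6.5.
The 2 values of 30 occupy positions 10–11 → average rank (10+11)/2 = 10.5.
Lia has value 49 units → rank 6.5.

6.5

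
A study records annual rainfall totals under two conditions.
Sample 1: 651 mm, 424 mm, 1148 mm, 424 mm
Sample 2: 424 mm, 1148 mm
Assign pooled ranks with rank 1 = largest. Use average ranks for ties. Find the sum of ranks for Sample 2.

Sorted (descending): 1148, 1148, 651, 424, 424, 424
The 2 values of 1148 occupy positions 1–2 → average rank (1+2)/2 = 1.5.
The 3 values of 424 occupy positions 4–6 → average rank 5.
Sample 2 values → pooled ranks: 424→5, 1148→1.5
Rank sum = 5 + 1.5 = 6.5

6.5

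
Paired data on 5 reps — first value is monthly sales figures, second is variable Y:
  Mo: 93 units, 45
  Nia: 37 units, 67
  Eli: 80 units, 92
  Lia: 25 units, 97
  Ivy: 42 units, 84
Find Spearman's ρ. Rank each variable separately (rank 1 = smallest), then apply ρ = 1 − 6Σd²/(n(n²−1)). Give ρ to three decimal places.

Ranks of variable 1: 5, 2, 4, 1, 3
Ranks of variable 2: 1, 2, 4, 5, 3
d = r₁ − r₂: 4, 0, 0, -4, 0
d²: 16, 0, 0, 16, 0; Σd² = 32
ρ = 1 − 6·32/(5·24) = 1 − 192/120 = -0.600

-0.600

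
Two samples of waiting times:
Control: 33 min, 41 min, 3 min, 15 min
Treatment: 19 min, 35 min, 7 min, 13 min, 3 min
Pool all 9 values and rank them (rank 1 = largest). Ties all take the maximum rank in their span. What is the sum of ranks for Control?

Sorted (descending): 41, 35, 33, 19, 15, 13, 7, 3, 3
The 2 values of 3 occupy positions 8–9 → each gets rank 9.
Control values → pooled ranks: 33→3, 41→1, 3→9, 15→5
Rank sum = 3 + 1 + 9 + 5 = 18

18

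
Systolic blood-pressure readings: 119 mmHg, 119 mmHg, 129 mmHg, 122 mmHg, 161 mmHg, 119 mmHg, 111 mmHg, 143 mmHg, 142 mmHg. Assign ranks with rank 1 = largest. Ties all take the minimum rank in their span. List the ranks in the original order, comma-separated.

Sorted (descending): 161, 143, 142, 129, 122, 119, 119, 119, 111
The 3 values of 119 occupy positions 6–8 → each gets rank 6.

6, 6, 4, 5, 1, 6, 9, 2, 3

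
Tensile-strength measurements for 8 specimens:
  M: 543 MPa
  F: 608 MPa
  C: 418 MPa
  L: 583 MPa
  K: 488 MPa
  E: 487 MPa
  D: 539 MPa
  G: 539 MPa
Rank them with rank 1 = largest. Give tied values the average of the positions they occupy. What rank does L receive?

Sorted (descending): 608, 583, 543, 539, 539, 488, 487, 418
The 2 values of 539 occupy positions 4–5 → average rank (4+5)/2 = 4.5.
L has value 583 MPa → rank 2.

2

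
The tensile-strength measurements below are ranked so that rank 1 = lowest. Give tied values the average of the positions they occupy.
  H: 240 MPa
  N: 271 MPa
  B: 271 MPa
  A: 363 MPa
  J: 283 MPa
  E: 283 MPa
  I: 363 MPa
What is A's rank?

Sorted (ascending): 240, 271, 271, 283, 283, 363, 363
The 2 values of 271 occupy positions 2–3 → average rank (2+3)/2 = 2.5.
The 2 values of 283 occupy positions 4–5 → average rank (4+5)/2 = 4.5.
The 2 values of 363 occupy positions 6–7 → average rank (6+7)/2 = 6.5.
A has value 363 MPa → rank 6.5.

6.5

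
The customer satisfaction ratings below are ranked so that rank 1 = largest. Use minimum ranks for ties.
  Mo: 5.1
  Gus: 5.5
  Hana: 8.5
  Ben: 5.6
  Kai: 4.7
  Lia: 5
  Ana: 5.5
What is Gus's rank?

Sorted (descending): 8.5, 5.6, 5.5, 5.5, 5.1, 5, 4.7
The 2 values of 5.5 occupy positions 3–4 → each gets rank 3.
Gus has value 5.5 → rank 3.

3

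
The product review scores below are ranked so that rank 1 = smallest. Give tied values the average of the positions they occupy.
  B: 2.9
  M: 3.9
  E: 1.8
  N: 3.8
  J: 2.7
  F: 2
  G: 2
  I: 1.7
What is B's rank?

6

Sorted (ascending): 1.7, 1.8, 2, 2, 2.7, 2.9, 3.8, 3.9
The 2 values of 2 occupy positions 3–4 → average rank (3+4)/2 = 3.5.
B has value 2.9 → rank 6.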